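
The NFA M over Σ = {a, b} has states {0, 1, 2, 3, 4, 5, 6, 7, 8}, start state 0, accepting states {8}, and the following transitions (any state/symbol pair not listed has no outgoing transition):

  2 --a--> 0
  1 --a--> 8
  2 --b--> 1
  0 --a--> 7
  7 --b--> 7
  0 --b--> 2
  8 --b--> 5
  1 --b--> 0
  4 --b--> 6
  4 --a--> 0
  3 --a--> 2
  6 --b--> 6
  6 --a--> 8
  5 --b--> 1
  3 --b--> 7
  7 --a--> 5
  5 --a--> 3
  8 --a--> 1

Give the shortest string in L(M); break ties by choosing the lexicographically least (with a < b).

A breadth-first search from 0 reaches an accepting state first via the path 0 → 2 → 1 → 8 on input bba.
No string of length < 3 is accepted (BFS exhausts all shorter strings without reaching an accepting state), and bba is the lexicographically least accepting string of length 3.

bba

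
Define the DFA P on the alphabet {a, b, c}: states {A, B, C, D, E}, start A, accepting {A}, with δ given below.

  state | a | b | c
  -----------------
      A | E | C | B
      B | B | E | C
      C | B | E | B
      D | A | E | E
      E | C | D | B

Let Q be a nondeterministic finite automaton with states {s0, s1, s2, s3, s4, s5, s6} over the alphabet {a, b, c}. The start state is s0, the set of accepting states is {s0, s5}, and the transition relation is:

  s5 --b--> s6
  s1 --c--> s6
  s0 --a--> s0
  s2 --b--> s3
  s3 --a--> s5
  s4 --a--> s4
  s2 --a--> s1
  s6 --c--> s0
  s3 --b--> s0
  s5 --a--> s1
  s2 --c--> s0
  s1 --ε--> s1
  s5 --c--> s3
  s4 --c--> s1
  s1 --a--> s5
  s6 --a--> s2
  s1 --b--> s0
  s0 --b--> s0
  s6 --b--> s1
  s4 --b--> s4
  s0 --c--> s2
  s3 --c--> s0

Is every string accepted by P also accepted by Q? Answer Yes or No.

Exploring the product automaton P × Q from the start pair (A, s0), following both machines on each input symbol, reaches 22 state pairs: (A, s0), (E, s0), (C, s0), (B, s2), (D, s0), (B, s0), (B, s1), (E, s3), (E, s2), (C, s2), (B, s5), (C, s6), (C, s5), (C, s1), (D, s3), (E, s6), (C, s3), (E, s1), (B, s3), (B, s6), (A, s5), (D, s1).
P accepts in {A} and Q accepts in {s0, s5}. The reachable pairs whose P-component is accepting are (A, s0), (A, s5); in each of them the Q-component is accepting too, so the product for L(P) \ L(Q) (P-component accepting, Q-component rejecting) has no reachable accepting pair and the difference is empty.
Hence every string in L(P) is also in L(Q).

Yes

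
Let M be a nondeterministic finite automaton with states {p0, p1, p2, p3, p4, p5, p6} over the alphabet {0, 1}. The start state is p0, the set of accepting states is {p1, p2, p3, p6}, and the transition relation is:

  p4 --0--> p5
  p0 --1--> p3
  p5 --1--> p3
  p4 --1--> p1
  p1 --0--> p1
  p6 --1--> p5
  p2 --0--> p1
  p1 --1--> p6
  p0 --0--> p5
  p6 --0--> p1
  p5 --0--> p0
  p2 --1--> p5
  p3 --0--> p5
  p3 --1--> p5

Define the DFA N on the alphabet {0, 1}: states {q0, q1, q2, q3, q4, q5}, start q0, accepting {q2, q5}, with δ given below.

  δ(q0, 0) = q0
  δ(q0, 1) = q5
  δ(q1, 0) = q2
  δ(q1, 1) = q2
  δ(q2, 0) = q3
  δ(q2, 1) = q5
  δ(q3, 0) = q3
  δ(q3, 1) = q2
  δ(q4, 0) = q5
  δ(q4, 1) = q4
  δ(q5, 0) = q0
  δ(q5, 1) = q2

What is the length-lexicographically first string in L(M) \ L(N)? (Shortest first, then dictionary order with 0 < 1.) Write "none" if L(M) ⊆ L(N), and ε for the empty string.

Exploring the product automaton M × N from the start pair (p0, q0), following both machines on each input symbol, reaches 8 state pairs: (p0, q0), (p5, q0), (p3, q5), (p5, q2), (p0, q3), (p5, q3), (p3, q2), (p5, q5).
M accepts in {p1, p2, p3, p6} and N accepts in {q2, q5}. The reachable pairs whose M-component is accepting are (p3, q5), (p3, q2); in each of them the N-component is accepting too, so the product for L(M) \ L(N) (M-component accepting, N-component rejecting) has no reachable accepting pair and the difference is empty.
So every string accepted by M is also accepted by N: L(M) \ L(N) = ∅ and there is no such string.

none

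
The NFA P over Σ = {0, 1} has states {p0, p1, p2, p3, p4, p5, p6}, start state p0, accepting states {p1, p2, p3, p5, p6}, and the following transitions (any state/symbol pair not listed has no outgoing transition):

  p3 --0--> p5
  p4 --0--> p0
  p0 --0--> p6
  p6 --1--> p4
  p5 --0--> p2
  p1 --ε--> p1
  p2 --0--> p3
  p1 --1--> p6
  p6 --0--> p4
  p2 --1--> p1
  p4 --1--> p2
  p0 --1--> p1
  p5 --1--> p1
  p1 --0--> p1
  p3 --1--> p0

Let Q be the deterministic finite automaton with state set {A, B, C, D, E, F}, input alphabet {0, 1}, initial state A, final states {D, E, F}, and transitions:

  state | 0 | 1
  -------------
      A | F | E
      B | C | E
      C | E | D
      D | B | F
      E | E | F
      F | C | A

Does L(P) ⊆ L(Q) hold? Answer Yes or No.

The string 0010 is in L(P) but not in L(Q).
So L(P) ⊄ L(Q).

No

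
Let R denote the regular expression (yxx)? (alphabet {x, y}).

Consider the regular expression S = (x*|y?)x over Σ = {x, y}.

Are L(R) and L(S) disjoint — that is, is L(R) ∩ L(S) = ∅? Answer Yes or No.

Converting the expression R to a DFA (subset construction, then merging equivalent states) gives the minimal DFA with states {r0, r1, r2, r3, r4}, start state r0, accepting states {r0, r4} and transitions r0: x→r1, y→r2; r1: x→r1, y→r1; r2: x→r3, y→r1; r3: x→r4, y→r1; r4: x→r1, y→r1.
Converting the expression S to a DFA (subset construction, then merging equivalent states) gives the minimal DFA with states {s0, s1, s2, s3, s4}, start state s0, accepting states {s1, s4} and transitions s0: x→s1, y→s2; s1: x→s1, y→s3; s2: x→s4, y→s3; s3: x→s3, y→s3; s4: x→s3, y→s3.
Exploring the product automaton R × S from the start pair (r0, s0), following both machines on each input symbol, reaches 6 state pairs: (r0, s0), (r1, s1), (r2, s2), (r1, s3), (r3, s4), (r4, s3).
R accepts in {r0, r4} and S accepts in {s1, s4}; no reachable pair has both components accepting, so no string drives both machines to acceptance simultaneously and L(R) ∩ L(S) = ∅.
So no string is accepted by both, and the intersection is empty.

Yes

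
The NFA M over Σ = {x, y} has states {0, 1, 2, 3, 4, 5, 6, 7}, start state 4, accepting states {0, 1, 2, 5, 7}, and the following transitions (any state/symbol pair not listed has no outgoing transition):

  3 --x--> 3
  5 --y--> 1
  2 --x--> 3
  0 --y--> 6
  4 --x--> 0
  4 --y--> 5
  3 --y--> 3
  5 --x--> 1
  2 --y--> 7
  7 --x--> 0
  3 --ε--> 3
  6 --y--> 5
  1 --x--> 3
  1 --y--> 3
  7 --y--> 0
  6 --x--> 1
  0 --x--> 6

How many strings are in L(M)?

12

The useful subgraph on states {0, 1, 4, 5, 6} is acyclic, so L(M) is finite; the longest accepting path visits 5 useful states, giving maximum string length 4.
Counting accepting paths from 4 by length: 2 of length 1, 2 of length 2, 4 of length 3, 4 of length 4. Total 12.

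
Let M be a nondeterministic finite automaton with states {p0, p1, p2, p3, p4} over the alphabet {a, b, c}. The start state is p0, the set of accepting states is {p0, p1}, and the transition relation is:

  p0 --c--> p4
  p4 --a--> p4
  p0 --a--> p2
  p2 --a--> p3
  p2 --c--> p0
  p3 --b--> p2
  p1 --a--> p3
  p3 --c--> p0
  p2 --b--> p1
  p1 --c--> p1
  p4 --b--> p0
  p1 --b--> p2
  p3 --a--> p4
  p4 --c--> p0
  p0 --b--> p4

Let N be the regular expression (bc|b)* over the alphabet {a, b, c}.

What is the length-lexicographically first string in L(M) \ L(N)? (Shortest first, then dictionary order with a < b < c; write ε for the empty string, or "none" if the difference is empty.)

ab

The string ab is accepted by M but not by N.
No shorter string lies in the difference, and ab is the lexicographically first length-2 string in L(M) \ L(N).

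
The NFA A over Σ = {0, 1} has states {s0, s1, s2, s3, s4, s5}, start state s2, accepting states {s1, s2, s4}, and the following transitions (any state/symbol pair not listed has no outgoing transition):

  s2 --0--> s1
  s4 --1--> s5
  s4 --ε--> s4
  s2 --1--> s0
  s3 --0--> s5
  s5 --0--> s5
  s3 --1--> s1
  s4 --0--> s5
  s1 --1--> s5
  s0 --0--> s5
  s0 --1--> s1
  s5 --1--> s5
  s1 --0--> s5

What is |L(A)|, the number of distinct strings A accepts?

3

The useful subgraph on states {s0, s1, s2} is acyclic, so L(A) is finite; the longest accepting path visits 3 useful states, giving maximum string length 2.
Counting accepting paths from s2 by length: 1 of length 0, 1 of length 1, 1 of length 2. Total 3.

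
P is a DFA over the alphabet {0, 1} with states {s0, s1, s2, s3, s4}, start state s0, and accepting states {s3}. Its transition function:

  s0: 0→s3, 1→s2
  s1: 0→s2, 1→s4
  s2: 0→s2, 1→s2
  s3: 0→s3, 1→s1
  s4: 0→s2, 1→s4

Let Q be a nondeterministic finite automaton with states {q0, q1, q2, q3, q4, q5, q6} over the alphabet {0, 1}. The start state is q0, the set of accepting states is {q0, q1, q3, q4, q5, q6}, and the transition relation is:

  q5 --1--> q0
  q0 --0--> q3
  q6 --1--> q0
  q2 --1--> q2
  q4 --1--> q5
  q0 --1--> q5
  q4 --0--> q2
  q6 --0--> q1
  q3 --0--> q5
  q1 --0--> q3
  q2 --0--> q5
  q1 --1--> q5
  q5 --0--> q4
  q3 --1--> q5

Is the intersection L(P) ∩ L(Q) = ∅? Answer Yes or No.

The string 0 is accepted by both P and Q.
Hence L(P) ∩ L(Q) ≠ ∅.

No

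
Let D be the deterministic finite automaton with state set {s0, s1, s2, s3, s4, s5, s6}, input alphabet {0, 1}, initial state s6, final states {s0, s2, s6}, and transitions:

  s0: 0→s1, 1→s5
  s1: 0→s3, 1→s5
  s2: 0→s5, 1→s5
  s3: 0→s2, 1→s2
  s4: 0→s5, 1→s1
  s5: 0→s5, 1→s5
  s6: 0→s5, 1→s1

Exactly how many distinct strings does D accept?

The useful subgraph on states {s1, s2, s3, s6} is acyclic, so L(D) is finite; the longest accepting path visits 4 useful states, giving maximum string length 3.
Counting accepting paths from s6 by length: 1 of length 0, 2 of length 3. Total 3.

3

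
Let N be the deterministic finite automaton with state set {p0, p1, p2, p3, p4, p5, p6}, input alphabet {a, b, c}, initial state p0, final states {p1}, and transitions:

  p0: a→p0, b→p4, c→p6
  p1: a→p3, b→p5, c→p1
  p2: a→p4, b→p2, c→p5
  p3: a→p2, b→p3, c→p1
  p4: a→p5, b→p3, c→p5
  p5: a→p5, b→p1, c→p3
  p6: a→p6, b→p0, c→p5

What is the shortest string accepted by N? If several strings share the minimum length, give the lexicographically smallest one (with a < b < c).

bab

A breadth-first search from p0 reaches an accepting state first via the path p0 → p4 → p5 → p1 on input bab.
No string of length < 3 is accepted (BFS exhausts all shorter strings without reaching an accepting state), and bab is the lexicographically least accepting string of length 3.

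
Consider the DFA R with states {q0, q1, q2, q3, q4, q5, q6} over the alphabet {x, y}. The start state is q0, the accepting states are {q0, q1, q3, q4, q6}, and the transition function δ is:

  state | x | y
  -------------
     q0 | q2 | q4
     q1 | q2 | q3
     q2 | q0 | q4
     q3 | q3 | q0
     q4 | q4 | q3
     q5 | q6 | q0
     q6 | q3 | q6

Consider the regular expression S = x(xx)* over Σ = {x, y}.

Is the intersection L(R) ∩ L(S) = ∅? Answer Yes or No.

Yes

Converting the expression S to a DFA (subset construction, then merging equivalent states) gives the minimal DFA with states {s0, s1, s2}, start state s0, accepting states {s1} and transitions s0: x→s1, y→s2; s1: x→s0, y→s2; s2: x→s2, y→s2.
Exploring the product automaton R × S from the start pair (q0, s0), following both machines on each input symbol, reaches 6 state pairs: (q0, s0), (q2, s1), (q4, s2), (q3, s2), (q0, s2), (q2, s2).
R accepts in {q0, q1, q3, q4, q6} and S accepts in {s1}; no reachable pair has both components accepting, so no string drives both machines to acceptance simultaneously and L(R) ∩ L(S) = ∅.
So no string is accepted by both, and the intersection is empty.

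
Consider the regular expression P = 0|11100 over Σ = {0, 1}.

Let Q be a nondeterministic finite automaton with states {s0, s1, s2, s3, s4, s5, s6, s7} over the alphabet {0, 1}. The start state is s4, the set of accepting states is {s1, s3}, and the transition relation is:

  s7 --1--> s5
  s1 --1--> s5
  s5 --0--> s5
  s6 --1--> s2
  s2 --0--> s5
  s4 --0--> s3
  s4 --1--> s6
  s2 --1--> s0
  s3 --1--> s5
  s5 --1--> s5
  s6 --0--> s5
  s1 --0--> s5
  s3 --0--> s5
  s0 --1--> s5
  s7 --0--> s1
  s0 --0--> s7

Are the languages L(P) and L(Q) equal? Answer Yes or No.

Yes

Converting the expression P to a DFA (subset construction, then merging equivalent states) gives the minimal DFA with states {p0, p1, p2, p3, p4, p5, p6}, start state p0, accepting states {p1} and transitions p0: 0→p1, 1→p2; p1: 0→p3, 1→p3; p2: 0→p3, 1→p4; p3: 0→p3, 1→p3; p4: 0→p3, 1→p5; p5: 0→p6, 1→p3; p6: 0→p1, 1→p3.
Exploring the product automaton P × Q from the start pair (p0, s4), following both machines on each input symbol, reaches 8 state pairs: (p0, s4), (p1, s3), (p2, s6), (p3, s5), (p4, s2), (p5, s0), (p6, s7), (p1, s1).
P accepts in {p1} and Q accepts in {s1, s3}. In every reachable pair the two components are either both accepting — (p1, s3), (p1, s1) — or both non-accepting, so no string is accepted by exactly one of the machines: L(P) \ L(Q) and L(Q) \ L(P) are both empty.
Hence every string is accepted by P iff it is accepted by Q, and the two languages coincide.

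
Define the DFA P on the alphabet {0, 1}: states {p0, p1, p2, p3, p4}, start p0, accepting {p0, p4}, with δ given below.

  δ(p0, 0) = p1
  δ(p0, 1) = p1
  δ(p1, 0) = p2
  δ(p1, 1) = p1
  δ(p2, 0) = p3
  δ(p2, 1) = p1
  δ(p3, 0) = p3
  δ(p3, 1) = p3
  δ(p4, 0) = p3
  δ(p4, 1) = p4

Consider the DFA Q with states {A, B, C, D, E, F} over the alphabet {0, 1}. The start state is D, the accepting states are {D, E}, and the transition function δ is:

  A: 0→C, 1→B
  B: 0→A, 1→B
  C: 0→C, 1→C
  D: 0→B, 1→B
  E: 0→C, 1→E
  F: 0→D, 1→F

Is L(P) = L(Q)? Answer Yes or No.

Exploring the product automaton P × Q from the start pair (p0, D), following both machines on each input symbol, reaches 4 state pairs: (p0, D), (p1, B), (p2, A), (p3, C).
P accepts in {p0, p4} and Q accepts in {D, E}. In every reachable pair the two components are either both accepting — (p0, D) — or both non-accepting, so no string is accepted by exactly one of the machines: L(P) \ L(Q) and L(Q) \ L(P) are both empty.
Hence every string is accepted by P iff it is accepted by Q, and the two languages coincide.

Yes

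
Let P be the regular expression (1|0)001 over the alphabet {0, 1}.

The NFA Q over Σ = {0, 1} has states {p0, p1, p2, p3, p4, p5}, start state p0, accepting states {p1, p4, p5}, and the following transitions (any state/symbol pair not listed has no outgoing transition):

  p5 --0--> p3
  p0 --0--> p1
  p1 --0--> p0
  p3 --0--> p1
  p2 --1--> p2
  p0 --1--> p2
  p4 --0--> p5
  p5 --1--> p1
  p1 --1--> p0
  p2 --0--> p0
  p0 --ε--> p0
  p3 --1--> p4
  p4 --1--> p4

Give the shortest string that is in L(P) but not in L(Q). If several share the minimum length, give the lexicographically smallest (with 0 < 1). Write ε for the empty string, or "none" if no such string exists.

The string 0001 is accepted by P but not by Q.
No shorter string lies in the difference, and 0001 is the lexicographically first length-4 string in L(P) \ L(Q).

0001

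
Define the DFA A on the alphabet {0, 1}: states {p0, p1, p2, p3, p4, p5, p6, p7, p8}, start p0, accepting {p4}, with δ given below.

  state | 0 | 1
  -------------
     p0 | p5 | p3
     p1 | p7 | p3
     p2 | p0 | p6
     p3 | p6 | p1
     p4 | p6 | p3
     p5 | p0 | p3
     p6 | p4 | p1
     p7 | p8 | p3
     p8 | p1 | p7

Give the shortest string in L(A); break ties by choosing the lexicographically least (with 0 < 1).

100

A breadth-first search from p0 reaches an accepting state first via the path p0 → p3 → p6 → p4 on input 100.
No string of length < 3 is accepted (BFS exhausts all shorter strings without reaching an accepting state), and 100 is the lexicographically least accepting string of length 3.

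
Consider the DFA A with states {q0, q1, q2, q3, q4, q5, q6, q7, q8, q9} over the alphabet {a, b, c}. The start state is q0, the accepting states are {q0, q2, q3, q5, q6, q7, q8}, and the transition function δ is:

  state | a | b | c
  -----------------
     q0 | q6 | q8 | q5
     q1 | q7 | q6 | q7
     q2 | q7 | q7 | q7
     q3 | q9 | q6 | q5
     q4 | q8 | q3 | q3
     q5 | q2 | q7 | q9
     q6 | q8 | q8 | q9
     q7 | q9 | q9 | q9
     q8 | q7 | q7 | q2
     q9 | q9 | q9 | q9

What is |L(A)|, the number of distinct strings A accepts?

The useful subgraph on states {q0, q2, q5, q6, q7, q8} is acyclic, so L(A) is finite; the longest accepting path visits 5 useful states, giving maximum string length 4.
Counting accepting paths from q0 by length: 1 of length 0, 3 of length 1, 7 of length 2, 12 of length 3, 6 of length 4. Total 29.

29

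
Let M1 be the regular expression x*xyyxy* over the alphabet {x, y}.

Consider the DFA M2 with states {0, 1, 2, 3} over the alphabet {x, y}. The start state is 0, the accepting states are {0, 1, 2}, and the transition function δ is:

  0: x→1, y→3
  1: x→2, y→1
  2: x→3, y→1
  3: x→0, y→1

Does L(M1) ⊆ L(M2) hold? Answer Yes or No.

Yes

Converting the expression M1 to a DFA (subset construction, then merging equivalent states) gives the minimal DFA with states {r0, r1, r2, r3, r4, r5}, start state r0, accepting states {r5} and transitions r0: x→r1, y→r2; r1: x→r1, y→r3; r2: x→r2, y→r2; r3: x→r2, y→r4; r4: x→r5, y→r2; r5: x→r2, y→r5.
Exploring the product automaton M1 × M2 from the start pair (r0, 0), following both machines on each input symbol, reaches 14 state pairs: (r0, 0), (r1, 1), (r2, 3), (r1, 2), (r3, 1), (r2, 0), (r2, 1), (r1, 3), (r2, 2), (r4, 1), (r1, 0), (r5, 2), (r3, 3), (r5, 1).
M1 accepts in {r5} and M2 accepts in {0, 1, 2}. The reachable pairs whose M1-component is accepting are (r5, 2), (r5, 1); in each of them the M2-component is accepting too, so the product for L(M1) \ L(M2) (M1-component accepting, M2-component rejecting) has no reachable accepting pair and the difference is empty.
Hence every string in L(M1) is also in L(M2).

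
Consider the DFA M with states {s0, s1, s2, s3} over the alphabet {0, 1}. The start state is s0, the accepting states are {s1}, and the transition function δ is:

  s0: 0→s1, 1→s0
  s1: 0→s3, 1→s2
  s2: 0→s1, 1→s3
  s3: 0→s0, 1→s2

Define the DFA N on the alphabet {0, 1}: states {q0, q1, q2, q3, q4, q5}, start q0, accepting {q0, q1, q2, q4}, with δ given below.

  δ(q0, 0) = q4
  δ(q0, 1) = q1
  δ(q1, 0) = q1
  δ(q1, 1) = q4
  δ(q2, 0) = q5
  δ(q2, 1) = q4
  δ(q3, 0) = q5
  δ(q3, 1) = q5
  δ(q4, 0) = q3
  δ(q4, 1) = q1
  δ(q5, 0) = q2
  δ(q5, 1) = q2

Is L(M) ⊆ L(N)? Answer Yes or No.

The string 110 is in L(M) but not in L(N).
So L(M) ⊄ L(N).

No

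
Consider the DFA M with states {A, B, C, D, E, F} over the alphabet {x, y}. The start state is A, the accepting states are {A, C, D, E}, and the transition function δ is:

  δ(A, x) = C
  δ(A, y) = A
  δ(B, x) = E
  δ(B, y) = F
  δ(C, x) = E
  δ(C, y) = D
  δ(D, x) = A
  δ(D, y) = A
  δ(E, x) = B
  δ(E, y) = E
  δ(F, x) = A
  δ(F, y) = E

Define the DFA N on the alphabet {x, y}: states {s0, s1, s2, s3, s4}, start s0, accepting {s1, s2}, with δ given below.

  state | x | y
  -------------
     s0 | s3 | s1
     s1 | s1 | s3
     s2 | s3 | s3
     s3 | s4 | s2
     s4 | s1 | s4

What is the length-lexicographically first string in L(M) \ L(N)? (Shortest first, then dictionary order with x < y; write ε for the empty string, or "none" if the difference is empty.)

The empty string ε is accepted by M but not by N.
Since ε is the unique shortest string, it is the required witness.

ε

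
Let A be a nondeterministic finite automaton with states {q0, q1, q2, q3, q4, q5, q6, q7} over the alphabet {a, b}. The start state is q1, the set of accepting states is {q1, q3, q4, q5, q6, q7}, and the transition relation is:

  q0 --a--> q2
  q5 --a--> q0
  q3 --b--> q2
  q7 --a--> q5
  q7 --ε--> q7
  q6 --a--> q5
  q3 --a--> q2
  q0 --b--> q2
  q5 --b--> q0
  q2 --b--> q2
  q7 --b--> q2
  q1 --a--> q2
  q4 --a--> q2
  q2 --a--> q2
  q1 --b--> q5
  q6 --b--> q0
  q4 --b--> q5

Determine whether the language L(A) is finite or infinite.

The useful states (reachable from q1 and able to reach an accepting state) are {q1, q5}.
Restricted to these states the transition graph has no cycle, so every accepting path has bounded length and L is finite.

finite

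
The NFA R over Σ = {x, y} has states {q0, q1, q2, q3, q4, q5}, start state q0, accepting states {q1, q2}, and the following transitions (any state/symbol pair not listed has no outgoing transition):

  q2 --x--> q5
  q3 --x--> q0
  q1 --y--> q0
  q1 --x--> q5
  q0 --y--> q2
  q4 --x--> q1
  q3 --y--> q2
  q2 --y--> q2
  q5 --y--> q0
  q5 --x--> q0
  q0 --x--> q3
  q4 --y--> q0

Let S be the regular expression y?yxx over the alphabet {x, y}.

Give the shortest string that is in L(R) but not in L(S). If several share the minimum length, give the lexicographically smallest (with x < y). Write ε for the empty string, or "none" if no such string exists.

y

The string y is accepted by R but not by S.
No shorter string lies in the difference, and y is the lexicographically first length-1 string in L(R) \ L(S).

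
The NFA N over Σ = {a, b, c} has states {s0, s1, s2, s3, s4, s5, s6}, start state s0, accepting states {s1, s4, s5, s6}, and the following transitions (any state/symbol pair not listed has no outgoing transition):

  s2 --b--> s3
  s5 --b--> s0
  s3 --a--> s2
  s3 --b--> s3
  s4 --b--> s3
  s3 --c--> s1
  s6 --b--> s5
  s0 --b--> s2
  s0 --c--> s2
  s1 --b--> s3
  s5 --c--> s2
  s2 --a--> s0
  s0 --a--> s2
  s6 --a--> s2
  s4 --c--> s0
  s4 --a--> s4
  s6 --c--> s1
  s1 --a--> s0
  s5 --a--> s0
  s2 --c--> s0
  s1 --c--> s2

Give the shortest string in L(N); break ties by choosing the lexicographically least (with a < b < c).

abc

A breadth-first search from s0 reaches an accepting state first via the path s0 → s2 → s3 → s1 on input abc.
No string of length < 3 is accepted (BFS exhausts all shorter strings without reaching an accepting state), and abc is the lexicographically least accepting string of length 3.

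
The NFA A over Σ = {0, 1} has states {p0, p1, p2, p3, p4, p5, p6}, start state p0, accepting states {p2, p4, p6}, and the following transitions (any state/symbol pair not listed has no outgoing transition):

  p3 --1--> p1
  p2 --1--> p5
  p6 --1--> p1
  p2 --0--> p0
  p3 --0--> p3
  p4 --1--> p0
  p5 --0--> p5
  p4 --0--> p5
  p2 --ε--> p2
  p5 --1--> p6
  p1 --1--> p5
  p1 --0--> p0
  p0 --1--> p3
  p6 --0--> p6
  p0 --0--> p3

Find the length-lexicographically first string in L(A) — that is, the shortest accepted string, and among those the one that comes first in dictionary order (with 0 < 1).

A breadth-first search from p0 reaches an accepting state first via the path p0 → p3 → p1 → p5 → p6 on input 0111.
No string of length < 4 is accepted (BFS exhausts all shorter strings without reaching an accepting state), and 0111 is the lexicographically least accepting string of length 4.

0111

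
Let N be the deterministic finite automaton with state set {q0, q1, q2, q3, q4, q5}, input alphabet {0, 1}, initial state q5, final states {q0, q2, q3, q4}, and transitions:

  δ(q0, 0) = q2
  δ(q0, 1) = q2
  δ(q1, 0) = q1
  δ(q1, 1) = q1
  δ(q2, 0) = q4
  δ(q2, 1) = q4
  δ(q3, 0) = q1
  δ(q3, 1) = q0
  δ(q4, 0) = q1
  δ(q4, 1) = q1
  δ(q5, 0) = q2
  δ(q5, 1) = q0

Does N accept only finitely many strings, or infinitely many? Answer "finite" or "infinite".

finite

The useful states (reachable from q5 and able to reach an accepting state) are {q0, q2, q4, q5}.
Restricted to these states the transition graph has no cycle, so every accepting path has bounded length and L is finite.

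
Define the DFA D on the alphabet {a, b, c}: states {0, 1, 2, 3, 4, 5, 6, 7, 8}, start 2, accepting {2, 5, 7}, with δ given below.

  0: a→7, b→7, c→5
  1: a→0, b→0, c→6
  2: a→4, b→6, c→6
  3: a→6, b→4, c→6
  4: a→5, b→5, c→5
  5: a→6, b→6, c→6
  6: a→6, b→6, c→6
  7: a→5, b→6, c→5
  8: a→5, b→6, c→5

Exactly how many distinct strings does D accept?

4

The useful subgraph on states {2, 4, 5} is acyclic, so L(D) is finite; the longest accepting path visits 3 useful states, giving maximum string length 2.
Counting accepting paths from 2 by length: 1 of length 0, 3 of length 2. Total 4.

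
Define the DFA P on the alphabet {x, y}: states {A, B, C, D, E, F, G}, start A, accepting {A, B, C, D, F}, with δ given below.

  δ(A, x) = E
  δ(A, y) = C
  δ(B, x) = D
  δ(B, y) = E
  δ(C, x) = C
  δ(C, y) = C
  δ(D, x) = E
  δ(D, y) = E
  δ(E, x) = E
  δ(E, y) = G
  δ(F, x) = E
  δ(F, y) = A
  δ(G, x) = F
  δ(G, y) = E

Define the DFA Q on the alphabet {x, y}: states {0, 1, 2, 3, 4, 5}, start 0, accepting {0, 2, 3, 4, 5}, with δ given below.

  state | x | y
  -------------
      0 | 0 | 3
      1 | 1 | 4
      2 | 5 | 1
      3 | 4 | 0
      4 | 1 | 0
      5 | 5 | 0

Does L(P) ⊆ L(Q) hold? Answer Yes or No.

The string yxx is in L(P) but not in L(Q).
So L(P) ⊄ L(Q).

No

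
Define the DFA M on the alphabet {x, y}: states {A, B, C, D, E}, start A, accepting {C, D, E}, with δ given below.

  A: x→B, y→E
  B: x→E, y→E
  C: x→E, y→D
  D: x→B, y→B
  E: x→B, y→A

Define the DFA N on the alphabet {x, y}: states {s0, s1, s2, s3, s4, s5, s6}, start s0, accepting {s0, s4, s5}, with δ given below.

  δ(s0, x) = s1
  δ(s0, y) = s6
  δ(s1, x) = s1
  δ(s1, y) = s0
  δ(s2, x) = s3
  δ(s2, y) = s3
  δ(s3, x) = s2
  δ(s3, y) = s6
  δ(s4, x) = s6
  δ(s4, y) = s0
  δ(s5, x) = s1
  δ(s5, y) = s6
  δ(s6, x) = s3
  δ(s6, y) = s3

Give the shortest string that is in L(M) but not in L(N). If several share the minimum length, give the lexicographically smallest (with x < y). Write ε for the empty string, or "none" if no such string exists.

The string y is accepted by M but not by N.
No shorter string lies in the difference, and y is the lexicographically first length-1 string in L(M) \ L(N).

y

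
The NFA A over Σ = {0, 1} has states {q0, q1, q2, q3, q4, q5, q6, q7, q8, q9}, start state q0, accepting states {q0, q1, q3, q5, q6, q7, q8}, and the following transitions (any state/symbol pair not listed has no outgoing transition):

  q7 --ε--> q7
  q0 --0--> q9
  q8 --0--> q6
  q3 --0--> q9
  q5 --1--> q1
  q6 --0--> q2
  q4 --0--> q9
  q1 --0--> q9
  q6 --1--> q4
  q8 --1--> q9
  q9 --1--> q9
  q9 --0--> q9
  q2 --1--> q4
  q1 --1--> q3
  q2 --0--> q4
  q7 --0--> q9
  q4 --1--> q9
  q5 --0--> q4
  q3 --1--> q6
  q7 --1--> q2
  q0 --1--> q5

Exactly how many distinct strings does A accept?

5

The useful subgraph on states {q0, q1, q3, q5, q6} is acyclic, so L(A) is finite; the longest accepting path visits 5 useful states, giving maximum string length 4.
Counting accepting paths from q0 by length: 1 of length 0, 1 of length 1, 1 of length 2, 1 of length 3, 1 of length 4. Total 5.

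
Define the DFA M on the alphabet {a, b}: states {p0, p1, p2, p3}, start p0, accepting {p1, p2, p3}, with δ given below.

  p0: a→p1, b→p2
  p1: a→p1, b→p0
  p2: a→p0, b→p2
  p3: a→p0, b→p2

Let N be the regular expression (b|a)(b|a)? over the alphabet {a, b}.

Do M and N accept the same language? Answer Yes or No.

No

The string aaa is accepted by M but rejected by N.
So L(M) ≠ L(N).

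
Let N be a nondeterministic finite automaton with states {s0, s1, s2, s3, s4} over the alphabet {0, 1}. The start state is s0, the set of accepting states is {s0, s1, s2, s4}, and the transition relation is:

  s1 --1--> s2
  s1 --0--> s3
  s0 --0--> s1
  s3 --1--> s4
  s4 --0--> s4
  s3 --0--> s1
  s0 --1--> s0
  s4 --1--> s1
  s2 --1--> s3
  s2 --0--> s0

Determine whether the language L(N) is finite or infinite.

State s0 is reachable from the start and can reach an accepting state, and it lies on the cycle s0 → s0.
Traversing that cycle any number of times yields accepted strings of unbounded length, so the language is infinite.

infinite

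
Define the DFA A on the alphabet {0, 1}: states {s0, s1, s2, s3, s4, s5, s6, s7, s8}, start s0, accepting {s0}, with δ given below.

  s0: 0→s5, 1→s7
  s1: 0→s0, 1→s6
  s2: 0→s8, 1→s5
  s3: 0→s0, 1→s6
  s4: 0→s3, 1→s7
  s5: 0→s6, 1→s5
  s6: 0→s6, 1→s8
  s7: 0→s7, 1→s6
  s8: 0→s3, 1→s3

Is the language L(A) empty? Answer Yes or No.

The empty string ε is accepted: the run s0 ends in the accepting state s0.
Since at least one string is accepted, L(A) is not empty.

No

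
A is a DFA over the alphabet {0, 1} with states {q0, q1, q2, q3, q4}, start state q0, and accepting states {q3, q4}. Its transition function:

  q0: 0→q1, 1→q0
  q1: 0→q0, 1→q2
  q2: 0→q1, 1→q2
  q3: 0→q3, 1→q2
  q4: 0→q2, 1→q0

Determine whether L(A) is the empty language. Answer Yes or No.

The states reachable from the start state are {q0, q1, q2}.
None of the accepting states {q3, q4} is reachable, so no string is accepted and L(A) = ∅.

Yes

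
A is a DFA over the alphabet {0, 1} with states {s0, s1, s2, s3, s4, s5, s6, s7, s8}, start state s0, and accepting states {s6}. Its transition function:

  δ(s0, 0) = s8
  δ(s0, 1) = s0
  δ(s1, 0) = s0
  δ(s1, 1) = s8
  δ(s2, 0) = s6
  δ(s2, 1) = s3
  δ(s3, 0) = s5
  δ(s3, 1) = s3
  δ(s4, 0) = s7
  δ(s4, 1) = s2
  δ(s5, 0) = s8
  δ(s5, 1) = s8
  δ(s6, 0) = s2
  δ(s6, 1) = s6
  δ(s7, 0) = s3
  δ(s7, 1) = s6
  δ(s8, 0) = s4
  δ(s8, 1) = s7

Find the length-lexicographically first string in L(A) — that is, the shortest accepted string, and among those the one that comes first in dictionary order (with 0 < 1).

011

A breadth-first search from s0 reaches an accepting state first via the path s0 → s8 → s7 → s6 on input 011.
No string of length < 3 is accepted (BFS exhausts all shorter strings without reaching an accepting state), and 011 is the lexicographically least accepting string of length 3.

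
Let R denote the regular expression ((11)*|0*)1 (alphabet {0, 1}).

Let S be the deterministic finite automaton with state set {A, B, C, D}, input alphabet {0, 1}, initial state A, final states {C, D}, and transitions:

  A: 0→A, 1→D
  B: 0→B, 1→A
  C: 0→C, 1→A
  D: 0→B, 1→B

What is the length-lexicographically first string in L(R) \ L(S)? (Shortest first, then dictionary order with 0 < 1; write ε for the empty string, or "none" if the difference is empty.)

111

The string 111 is accepted by R but not by S.
No shorter string lies in the difference, and 111 is the lexicographically first length-3 string in L(R) \ L(S).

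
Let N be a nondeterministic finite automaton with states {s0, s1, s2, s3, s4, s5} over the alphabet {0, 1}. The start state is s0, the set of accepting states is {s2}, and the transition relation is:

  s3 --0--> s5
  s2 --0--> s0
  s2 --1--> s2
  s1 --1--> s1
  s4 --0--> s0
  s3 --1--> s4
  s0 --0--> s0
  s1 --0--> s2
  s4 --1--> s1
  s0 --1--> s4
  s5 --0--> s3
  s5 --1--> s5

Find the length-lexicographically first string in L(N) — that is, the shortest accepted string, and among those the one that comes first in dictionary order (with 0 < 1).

A breadth-first search from s0 reaches an accepting state first via the path s0 → s4 → s1 → s2 on input 110.
No string of length < 3 is accepted (BFS exhausts all shorter strings without reaching an accepting state), and 110 is the lexicographically least accepting string of length 3.

110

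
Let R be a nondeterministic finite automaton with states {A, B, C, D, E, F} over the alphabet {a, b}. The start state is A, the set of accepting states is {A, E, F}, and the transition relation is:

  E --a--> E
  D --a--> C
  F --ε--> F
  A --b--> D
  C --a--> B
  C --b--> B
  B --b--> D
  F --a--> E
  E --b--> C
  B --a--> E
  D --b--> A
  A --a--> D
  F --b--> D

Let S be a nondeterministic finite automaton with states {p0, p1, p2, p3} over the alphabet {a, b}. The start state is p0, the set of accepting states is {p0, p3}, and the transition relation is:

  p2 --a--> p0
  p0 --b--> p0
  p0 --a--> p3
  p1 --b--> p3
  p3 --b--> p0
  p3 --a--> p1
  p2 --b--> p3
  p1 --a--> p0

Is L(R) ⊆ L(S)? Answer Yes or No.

No

The string aaba is in L(R) but not in L(S).
So L(R) ⊄ L(S).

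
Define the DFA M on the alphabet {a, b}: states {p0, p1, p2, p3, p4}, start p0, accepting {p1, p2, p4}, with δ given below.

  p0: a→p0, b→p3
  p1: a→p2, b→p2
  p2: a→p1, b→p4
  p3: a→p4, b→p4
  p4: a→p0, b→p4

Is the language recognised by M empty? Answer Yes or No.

The string ba is accepted: the run p0 → p3 → p4 ends in the accepting state p4.
Since at least one string is accepted, L(M) is not empty.

No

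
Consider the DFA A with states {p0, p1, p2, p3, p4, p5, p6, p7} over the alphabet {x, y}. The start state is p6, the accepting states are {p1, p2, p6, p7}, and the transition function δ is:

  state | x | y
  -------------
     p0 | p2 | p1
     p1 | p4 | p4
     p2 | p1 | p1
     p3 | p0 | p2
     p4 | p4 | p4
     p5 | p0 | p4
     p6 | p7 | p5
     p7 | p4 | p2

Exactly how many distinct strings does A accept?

The useful subgraph on states {p0, p1, p2, p5, p6, p7} is acyclic, so L(A) is finite; the longest accepting path visits 5 useful states, giving maximum string length 4.
Counting accepting paths from p6 by length: 1 of length 0, 1 of length 1, 1 of length 2, 4 of length 3, 2 of length 4. Total 9.

9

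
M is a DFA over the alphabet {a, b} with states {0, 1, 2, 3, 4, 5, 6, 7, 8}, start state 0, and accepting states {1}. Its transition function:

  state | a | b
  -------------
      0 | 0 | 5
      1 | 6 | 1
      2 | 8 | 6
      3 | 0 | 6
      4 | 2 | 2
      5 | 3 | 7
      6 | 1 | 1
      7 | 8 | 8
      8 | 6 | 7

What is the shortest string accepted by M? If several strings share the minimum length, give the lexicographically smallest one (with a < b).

A breadth-first search from 0 reaches an accepting state first via the path 0 → 5 → 3 → 6 → 1 on input baba.
No string of length < 4 is accepted (BFS exhausts all shorter strings without reaching an accepting state), and baba is the lexicographically least accepting string of length 4.

baba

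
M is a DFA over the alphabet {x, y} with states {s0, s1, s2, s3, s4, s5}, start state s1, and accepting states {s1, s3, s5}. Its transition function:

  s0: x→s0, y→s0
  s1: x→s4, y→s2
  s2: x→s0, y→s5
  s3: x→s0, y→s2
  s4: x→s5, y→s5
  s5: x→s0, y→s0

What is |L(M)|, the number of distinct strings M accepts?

The useful subgraph on states {s1, s2, s4, s5} is acyclic, so L(M) is finite; the longest accepting path visits 3 useful states, giving maximum string length 2.
Counting accepting paths from s1 by length: 1 of length 0, 3 of length 2. Total 4.

4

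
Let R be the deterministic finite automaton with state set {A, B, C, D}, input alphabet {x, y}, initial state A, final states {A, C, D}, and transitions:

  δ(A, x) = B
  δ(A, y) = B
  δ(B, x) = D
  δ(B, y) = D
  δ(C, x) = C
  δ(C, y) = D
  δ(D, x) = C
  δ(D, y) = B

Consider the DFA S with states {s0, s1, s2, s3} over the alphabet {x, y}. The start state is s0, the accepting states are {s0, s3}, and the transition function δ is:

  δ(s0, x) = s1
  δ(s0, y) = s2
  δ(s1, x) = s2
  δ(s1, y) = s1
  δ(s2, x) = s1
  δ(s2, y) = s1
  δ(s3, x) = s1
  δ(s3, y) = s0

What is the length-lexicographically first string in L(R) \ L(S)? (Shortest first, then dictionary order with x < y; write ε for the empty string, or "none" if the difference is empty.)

xx

The string xx is accepted by R but not by S.
No shorter string lies in the difference, and xx is the lexicographically first length-2 string in L(R) \ L(S).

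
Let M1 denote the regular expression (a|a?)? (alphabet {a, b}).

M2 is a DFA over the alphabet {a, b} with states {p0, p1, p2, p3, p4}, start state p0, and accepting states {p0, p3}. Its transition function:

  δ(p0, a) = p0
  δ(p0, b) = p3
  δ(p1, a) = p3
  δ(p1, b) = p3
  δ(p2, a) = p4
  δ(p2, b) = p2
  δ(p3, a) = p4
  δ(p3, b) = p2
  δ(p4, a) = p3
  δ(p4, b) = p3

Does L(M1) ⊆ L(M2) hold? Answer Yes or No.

Yes

Converting the expression M1 to a DFA (subset construction, then merging equivalent states) gives the minimal DFA with states {r0, r1, r2}, start state r0, accepting states {r0, r1} and transitions r0: a→r1, b→r2; r1: a→r2, b→r2; r2: a→r2, b→r2.
Exploring the product automaton M1 × M2 from the start pair (r0, p0), following both machines on each input symbol, reaches 6 state pairs: (r0, p0), (r1, p0), (r2, p3), (r2, p0), (r2, p4), (r2, p2).
M1 accepts in {r0, r1} and M2 accepts in {p0, p3}. The reachable pairs whose M1-component is accepting are (r0, p0), (r1, p0); in each of them the M2-component is accepting too, so the product for L(M1) \ L(M2) (M1-component accepting, M2-component rejecting) has no reachable accepting pair and the difference is empty.
Hence every string in L(M1) is also in L(M2).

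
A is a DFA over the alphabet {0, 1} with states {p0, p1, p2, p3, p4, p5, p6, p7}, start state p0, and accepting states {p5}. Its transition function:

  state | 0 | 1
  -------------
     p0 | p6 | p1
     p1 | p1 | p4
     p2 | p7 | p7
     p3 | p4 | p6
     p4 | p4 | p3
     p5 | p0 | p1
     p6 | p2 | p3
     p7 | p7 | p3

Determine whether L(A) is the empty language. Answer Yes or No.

Yes

The states reachable from the start state are {p0, p1, p2, p3, p4, p6, p7}.
None of the accepting states {p5} is reachable, so no string is accepted and L(A) = ∅.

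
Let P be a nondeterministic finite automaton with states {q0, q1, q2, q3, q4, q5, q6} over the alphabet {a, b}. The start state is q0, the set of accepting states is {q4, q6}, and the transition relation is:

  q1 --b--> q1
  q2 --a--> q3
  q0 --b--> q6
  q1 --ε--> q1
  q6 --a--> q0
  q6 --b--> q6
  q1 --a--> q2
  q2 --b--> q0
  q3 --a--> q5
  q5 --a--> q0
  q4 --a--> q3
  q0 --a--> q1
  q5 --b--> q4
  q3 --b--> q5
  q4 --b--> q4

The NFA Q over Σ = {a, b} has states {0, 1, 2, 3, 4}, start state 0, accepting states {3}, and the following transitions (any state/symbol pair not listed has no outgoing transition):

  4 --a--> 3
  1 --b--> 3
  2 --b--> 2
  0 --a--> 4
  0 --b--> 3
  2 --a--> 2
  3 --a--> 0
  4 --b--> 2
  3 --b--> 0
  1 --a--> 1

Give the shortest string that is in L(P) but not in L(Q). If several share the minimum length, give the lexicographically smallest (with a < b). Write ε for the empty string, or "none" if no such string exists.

The string bb is accepted by P but not by Q.
No shorter string lies in the difference, and bb is the lexicographically first length-2 string in L(P) \ L(Q).

bb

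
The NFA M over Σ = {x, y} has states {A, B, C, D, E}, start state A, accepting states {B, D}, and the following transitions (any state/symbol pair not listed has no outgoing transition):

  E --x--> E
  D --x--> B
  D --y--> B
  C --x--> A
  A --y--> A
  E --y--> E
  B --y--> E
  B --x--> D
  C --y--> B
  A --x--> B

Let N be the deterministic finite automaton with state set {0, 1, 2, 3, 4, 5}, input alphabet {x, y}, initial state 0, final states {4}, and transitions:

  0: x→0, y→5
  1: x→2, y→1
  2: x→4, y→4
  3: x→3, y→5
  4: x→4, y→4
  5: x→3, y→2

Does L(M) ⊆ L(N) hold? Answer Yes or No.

The string x is in L(M) but not in L(N).
So L(M) ⊄ L(N).

No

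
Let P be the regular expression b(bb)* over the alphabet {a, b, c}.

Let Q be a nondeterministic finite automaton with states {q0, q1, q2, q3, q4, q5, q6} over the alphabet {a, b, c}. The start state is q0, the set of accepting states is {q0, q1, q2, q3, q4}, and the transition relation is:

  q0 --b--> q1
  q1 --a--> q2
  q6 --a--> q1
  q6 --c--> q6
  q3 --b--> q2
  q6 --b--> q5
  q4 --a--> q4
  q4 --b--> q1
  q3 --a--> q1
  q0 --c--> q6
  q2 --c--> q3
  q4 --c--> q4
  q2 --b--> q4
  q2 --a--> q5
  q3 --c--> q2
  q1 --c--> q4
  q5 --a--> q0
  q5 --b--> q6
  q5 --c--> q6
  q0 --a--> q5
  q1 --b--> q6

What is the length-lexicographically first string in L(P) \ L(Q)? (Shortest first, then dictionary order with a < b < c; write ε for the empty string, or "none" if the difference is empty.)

bbb

The string bbb is accepted by P but not by Q.
No shorter string lies in the difference, and bbb is the lexicographically first length-3 string in L(P) \ L(Q).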